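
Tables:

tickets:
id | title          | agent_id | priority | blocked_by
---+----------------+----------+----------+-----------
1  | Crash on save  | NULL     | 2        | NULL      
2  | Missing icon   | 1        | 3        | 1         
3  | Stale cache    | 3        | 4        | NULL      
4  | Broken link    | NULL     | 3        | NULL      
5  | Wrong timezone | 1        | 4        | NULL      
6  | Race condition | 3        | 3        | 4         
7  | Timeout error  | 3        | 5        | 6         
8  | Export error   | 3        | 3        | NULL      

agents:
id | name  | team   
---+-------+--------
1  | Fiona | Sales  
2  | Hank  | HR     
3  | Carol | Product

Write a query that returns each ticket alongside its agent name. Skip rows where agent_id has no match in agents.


INNER JOIN keeps only tickets rows whose agent_id matches an id in agents. Walk through each ticket:
  - ticket 1 (Crash on save): agent_id=NULL, no match -> dropped
  - ticket 2 (Missing icon): agent_id=1 -> matches Fiona
  - ticket 3 (Stale cache): agent_id=3 -> matches Carol
  - ticket 4 (Broken link): agent_id=NULL, no match -> dropped
  - ticket 5 (Wrong timezone): agent_id=1 -> matches Fiona
  - ticket 6 (Race condition): agent_id=3 -> matches Carol
  - ticket 7 (Timeout error): agent_id=3 -> matches Carol
  - ticket 8 (Export error): agent_id=3 -> matches Carol
So 2 of 8 rows are dropped.

SQL:
SELECT a.title, b.name AS agent
FROM tickets a
INNER JOIN agents b ON a.agent_id = b.id

Result:
title          | agent
---------------+------
Missing icon   | Fiona
Stale cache    | Carol
Wrong timezone | Fiona
Race condition | Carol
Timeout error  | Carol
Export error   | Carol


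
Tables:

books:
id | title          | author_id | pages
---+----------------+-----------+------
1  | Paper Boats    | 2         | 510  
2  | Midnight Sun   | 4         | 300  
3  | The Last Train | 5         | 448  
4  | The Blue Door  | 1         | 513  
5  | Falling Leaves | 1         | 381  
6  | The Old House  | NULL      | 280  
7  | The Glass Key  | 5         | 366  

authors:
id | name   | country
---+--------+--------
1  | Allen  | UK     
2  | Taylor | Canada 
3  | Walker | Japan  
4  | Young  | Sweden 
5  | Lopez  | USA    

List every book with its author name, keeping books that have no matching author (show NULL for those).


LEFT JOIN keeps every row from books (the left table); where author_id has no match in authors, the author columns become NULL. Walk through each book:
  - book 1 (Paper Boats): author_id=2 -> matches Taylor
  - book 2 (Midnight Sun): author_id=4 -> matches Young
  - book 3 (The Last Train): author_id=5 -> matches Lopez
  - book 4 (The Blue Door): author_id=1 -> matches Allen
  - book 5 (Falling Leaves): author_id=1 -> matches Allen
  - book 6 (The Old House): author_id=NULL, no match -> kept with NULL
  - book 7 (The Glass Key): author_id=5 -> matches Lopez
All 7 rows appear; 1 has NULL author.

SQL:
SELECT a.title, b.name AS author
FROM books a
LEFT JOIN authors b ON a.author_id = b.id

Result:
title          | author
---------------+-------
Paper Boats    | Taylor
Midnight Sun   | Young 
The Last Train | Lopez 
The Blue Door  | Allen 
Falling Leaves | Allen 
The Old House  | NULL  
The Glass Key  | Lopez 


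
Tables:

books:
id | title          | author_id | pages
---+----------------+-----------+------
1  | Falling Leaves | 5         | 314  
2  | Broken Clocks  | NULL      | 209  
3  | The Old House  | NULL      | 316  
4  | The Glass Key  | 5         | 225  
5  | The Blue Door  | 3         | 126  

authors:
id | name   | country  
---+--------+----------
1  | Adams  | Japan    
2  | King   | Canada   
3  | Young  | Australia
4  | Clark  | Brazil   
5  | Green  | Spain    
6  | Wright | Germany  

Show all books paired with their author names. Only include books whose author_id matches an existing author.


INNER JOIN keeps only books rows whose author_id matches an id in authors. Walk through each book:
  - book 1 (Falling Leaves): author_id=5 -> matches Green
  - book 2 (Broken Clocks): author_id=NULL, no match -> dropped
  - book 3 (The Old House): author_id=NULL, no match -> dropped
  - book 4 (The Glass Key): author_id=5 -> matches Green
  - book 5 (The Blue Door): author_id=3 -> matches Young
So 2 of 5 rows are dropped.

SQL:
SELECT a.title, b.name AS author
FROM books a
INNER JOIN authors b ON a.author_id = b.id

Result:
title          | author
---------------+-------
Falling Leaves | Green 
The Glass Key  | Green 
The Blue Door  | Young 


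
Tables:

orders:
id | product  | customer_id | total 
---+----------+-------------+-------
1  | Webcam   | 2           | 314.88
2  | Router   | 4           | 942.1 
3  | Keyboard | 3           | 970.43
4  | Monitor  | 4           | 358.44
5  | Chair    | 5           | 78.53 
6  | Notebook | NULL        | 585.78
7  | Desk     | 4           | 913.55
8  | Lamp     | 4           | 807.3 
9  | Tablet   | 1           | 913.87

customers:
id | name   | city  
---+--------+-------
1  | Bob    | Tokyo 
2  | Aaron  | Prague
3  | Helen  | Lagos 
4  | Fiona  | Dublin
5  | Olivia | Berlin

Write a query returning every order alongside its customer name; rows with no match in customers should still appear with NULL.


LEFT JOIN keeps every row from orders (the left table); where customer_id has no match in customers, the customer columns become NULL. Walk through each order:
  - order 1 (Webcam): customer_id=2 -> matches Aaron
  - order 2 (Router): customer_id=4 -> matches Fiona
  - order 3 (Keyboard): customer_id=3 -> matches Helen
  - order 4 (Monitor): customer_id=4 -> matches Fiona
  - order 5 (Chair): customer_id=5 -> matches Olivia
  - order 6 (Notebook): customer_id=NULL, no match -> kept with NULL
  - order 7 (Desk): customer_id=4 -> matches Fiona
  - order 8 (Lamp): customer_id=4 -> matches Fiona
  - order 9 (Tablet): customer_id=1 -> matches Bob
All 9 rows appear; 1 has NULL customer.

SQL:
SELECT a.product, b.name AS customer
FROM orders a
LEFT JOIN customers b ON a.customer_id = b.id

Result:
product  | customer
---------+---------
Webcam   | Aaron   
Router   | Fiona   
Keyboard | Helen   
Monitor  | Fiona   
Chair    | Olivia  
Notebook | NULL    
Desk     | Fiona   
Lamp     | Fiona   
Tablet   | Bob     


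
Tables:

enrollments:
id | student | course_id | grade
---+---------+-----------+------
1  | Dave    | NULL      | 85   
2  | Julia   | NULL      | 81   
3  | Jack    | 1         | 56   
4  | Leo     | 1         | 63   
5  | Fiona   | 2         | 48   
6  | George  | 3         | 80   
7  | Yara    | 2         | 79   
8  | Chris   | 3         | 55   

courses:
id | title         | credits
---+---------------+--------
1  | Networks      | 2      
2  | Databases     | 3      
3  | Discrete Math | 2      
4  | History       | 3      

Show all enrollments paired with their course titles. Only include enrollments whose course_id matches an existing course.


INNER JOIN keeps only enrollments rows whose course_id matches an id in courses. Walk through each enrollment:
  - enrollment 1 (Dave): course_id=NULL, no match -> dropped
  - enrollment 2 (Julia): course_id=NULL, no match -> dropped
  - enrollment 3 (Jack): course_id=1 -> matches Networks
  - enrollment 4 (Leo): course_id=1 -> matches Networks
  - enrollment 5 (Fiona): course_id=2 -> matches Databases
  - enrollment 6 (George): course_id=3 -> matches Discrete Math
  - enrollment 7 (Yara): course_id=2 -> matches Databases
  - enrollment 8 (Chris): course_id=3 -> matches Discrete Math
So 2 of 8 rows are dropped.

SQL:
SELECT a.student, b.title AS course
FROM enrollments a
INNER JOIN courses b ON a.course_id = b.id

Result:
student | course       
--------+--------------
Jack    | Networks     
Leo     | Networks     
Fiona   | Databases    
George  | Discrete Math
Yara    | Databases    
Chris   | Discrete Math


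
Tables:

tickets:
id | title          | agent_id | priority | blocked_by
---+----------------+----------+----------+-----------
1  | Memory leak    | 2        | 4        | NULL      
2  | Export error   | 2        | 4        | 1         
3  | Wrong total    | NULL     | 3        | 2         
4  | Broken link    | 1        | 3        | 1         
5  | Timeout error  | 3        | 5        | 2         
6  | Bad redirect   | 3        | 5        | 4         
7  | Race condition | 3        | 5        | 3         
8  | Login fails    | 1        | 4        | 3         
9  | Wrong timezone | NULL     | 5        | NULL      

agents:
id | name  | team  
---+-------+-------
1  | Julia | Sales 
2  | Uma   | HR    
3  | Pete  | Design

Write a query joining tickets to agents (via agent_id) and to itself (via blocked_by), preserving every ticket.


Two LEFT JOINs from the same base table tickets: one to agents via agent_id, one to tickets itself via blocked_by. Both are LEFT so every ticket is preserved.
Match against agents:
  - ticket 1 (Memory leak): agent_id=2 -> matches Uma
  - ticket 2 (Export error): agent_id=2 -> matches Uma
  - ticket 3 (Wrong total): agent_id=NULL, no match -> kept with NULL
  - ticket 4 (Broken link): agent_id=1 -> matches Julia
  - ticket 5 (Timeout error): agent_id=3 -> matches Pete
  - ticket 6 (Bad redirect): agent_id=3 -> matches Pete
  - ticket 7 (Race condition): agent_id=3 -> matches Pete
  - ticket 8 (Login fails): agent_id=1 -> matches Julia
  - ticket 9 (Wrong timezone): agent_id=NULL, no match -> kept with NULL
Match against tickets (self):
  - ticket 1 (Memory leak): blocked_by=NULL -> NULL
  - ticket 2 (Export error): blocked_by=1 -> Memory leak
  - ticket 3 (Wrong total): blocked_by=2 -> Export error
  - ticket 4 (Broken link): blocked_by=1 -> Memory leak
  - ticket 5 (Timeout error): blocked_by=2 -> Export error
  - ticket 6 (Bad redirect): blocked_by=4 -> Broken link
  - ticket 7 (Race condition): blocked_by=3 -> Wrong total
  - ticket 8 (Login fails): blocked_by=3 -> Wrong total
  - ticket 9 (Wrong timezone): blocked_by=NULL -> NULL

SQL:
SELECT a.title, b.name AS agent, c.title AS blocked_by
FROM tickets a
LEFT JOIN agents b ON a.agent_id = b.id
LEFT JOIN tickets c ON a.blocked_by = c.id

Result:
title          | agent | blocked_by  
---------------+-------+-------------
Memory leak    | Uma   | NULL        
Export error   | Uma   | Memory leak 
Wrong total    | NULL  | Export error
Broken link    | Julia | Memory leak 
Timeout error  | Pete  | Export error
Bad redirect   | Pete  | Broken link 
Race condition | Pete  | Wrong total 
Login fails    | Julia | Wrong total 
Wrong timezone | NULL  | NULL        


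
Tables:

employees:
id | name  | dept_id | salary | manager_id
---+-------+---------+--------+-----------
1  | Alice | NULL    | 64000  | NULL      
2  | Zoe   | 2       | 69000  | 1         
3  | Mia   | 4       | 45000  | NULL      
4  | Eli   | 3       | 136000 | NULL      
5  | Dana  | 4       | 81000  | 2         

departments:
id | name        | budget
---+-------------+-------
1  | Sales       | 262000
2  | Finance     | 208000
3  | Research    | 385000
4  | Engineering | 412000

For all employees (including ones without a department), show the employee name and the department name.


LEFT JOIN keeps every row from employees (the left table); where dept_id has no match in departments, the department columns become NULL. Walk through each employee:
  - employee 1 (Alice): dept_id=NULL, no match -> kept with NULL
  - employee 2 (Zoe): dept_id=2 -> matches Finance
  - employee 3 (Mia): dept_id=4 -> matches Engineering
  - employee 4 (Eli): dept_id=3 -> matches Research
  - employee 5 (Dana): dept_id=4 -> matches Engineering
All 5 rows appear; 1 has NULL department.

SQL:
SELECT a.name, b.name AS department
FROM employees a
LEFT JOIN departments b ON a.dept_id = b.id

Result:
name  | department 
------+------------
Alice | NULL       
Zoe   | Finance    
Mia   | Engineering
Eli   | Research   
Dana  | Engineering


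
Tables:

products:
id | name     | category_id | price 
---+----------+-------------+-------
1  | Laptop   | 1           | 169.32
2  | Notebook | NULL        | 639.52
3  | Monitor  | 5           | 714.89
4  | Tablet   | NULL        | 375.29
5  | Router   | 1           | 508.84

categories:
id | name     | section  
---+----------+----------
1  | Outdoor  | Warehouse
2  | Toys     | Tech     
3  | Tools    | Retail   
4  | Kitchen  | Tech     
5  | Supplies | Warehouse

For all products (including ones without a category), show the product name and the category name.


LEFT JOIN keeps every row from products (the left table); where category_id has no match in categories, the category columns become NULL. Walk through each product:
  - product 1 (Laptop): category_id=1 -> matches Outdoor
  - product 2 (Notebook): category_id=NULL, no match -> kept with NULL
  - product 3 (Monitor): category_id=5 -> matches Supplies
  - product 4 (Tablet): category_id=NULL, no match -> kept with NULL
  - product 5 (Router): category_id=1 -> matches Outdoor
All 5 rows appear; 2 have NULL category.

SQL:
SELECT a.name, b.name AS category
FROM products a
LEFT JOIN categories b ON a.category_id = b.id

Result:
name     | category
---------+---------
Laptop   | Outdoor 
Notebook | NULL    
Monitor  | Supplies
Tablet   | NULL    
Router   | Outdoor 


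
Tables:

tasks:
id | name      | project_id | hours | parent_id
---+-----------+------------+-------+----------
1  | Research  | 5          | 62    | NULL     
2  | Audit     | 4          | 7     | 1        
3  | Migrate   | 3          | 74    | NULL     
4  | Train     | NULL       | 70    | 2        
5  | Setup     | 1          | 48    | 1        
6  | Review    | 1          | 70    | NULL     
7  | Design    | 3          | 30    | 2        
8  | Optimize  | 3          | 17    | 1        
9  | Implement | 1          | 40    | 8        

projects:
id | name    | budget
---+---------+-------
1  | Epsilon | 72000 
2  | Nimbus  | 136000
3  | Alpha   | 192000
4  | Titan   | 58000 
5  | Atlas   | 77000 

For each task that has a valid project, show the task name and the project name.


INNER JOIN keeps only tasks rows whose project_id matches an id in projects. Walk through each task:
  - task 1 (Research): project_id=5 -> matches Atlas
  - task 2 (Audit): project_id=4 -> matches Titan
  - task 3 (Migrate): project_id=3 -> matches Alpha
  - task 4 (Train): project_id=NULL, no match -> dropped
  - task 5 (Setup): project_id=1 -> matches Epsilon
  - task 6 (Review): project_id=1 -> matches Epsilon
  - task 7 (Design): project_id=3 -> matches Alpha
  - task 8 (Optimize): project_id=3 -> matches Alpha
  - task 9 (Implement): project_id=1 -> matches Epsilon
So 1 of 9 rows is dropped.

SQL:
SELECT a.name, b.name AS project
FROM tasks a
INNER JOIN projects b ON a.project_id = b.id

Result:
name      | project
----------+--------
Research  | Atlas  
Audit     | Titan  
Migrate   | Alpha  
Setup     | Epsilon
Review    | Epsilon
Design    | Alpha  
Optimize  | Alpha  
Implement | Epsilon


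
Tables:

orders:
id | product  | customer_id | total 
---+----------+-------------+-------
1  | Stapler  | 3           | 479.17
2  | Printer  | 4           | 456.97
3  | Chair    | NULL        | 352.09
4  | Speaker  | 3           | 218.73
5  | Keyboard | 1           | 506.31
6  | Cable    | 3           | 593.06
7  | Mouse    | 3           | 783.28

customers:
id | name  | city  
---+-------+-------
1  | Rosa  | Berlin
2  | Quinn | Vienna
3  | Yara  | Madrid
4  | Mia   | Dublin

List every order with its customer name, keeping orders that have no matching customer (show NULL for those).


LEFT JOIN keeps every row from orders (the left table); where customer_id has no match in customers, the customer columns become NULL. Walk through each order:
  - order 1 (Stapler): customer_id=3 -> matches Yara
  - order 2 (Printer): customer_id=4 -> matches Mia
  - order 3 (Chair): customer_id=NULL, no match -> kept with NULL
  - order 4 (Speaker): customer_id=3 -> matches Yara
  - order 5 (Keyboard): customer_id=1 -> matches Rosa
  - order 6 (Cable): customer_id=3 -> matches Yara
  - order 7 (Mouse): customer_id=3 -> matches Yara
All 7 rows appear; 1 has NULL customer.

SQL:
SELECT a.product, b.name AS customer
FROM orders a
LEFT JOIN customers b ON a.customer_id = b.id

Result:
product  | customer
---------+---------
Stapler  | Yara    
Printer  | Mia     
Chair    | NULL    
Speaker  | Yara    
Keyboard | Rosa    
Cable    | Yara    
Mouse    | Yara    


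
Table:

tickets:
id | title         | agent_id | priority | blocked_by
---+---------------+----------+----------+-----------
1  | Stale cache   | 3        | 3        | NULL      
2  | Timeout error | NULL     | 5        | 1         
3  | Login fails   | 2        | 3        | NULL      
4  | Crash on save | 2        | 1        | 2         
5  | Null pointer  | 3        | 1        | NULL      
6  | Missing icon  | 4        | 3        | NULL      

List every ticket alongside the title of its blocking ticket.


This is a self-join: tickets is joined to a second copy of itself, matching each row's blocked_by to another row's id. Use LEFT JOIN so rows with blocked_by=NULL are kept.
  - ticket 1 (Stale cache): blocked_by=NULL -> NULL
  - ticket 2 (Timeout error): blocked_by=1 -> Stale cache
  - ticket 3 (Login fails): blocked_by=NULL -> NULL
  - ticket 4 (Crash on save): blocked_by=2 -> Timeout error
  - ticket 5 (Null pointer): blocked_by=NULL -> NULL
  - ticket 6 (Missing icon): blocked_by=NULL -> NULL

SQL:
SELECT a.title AS item, b.title AS blocked_by
FROM tickets a
LEFT JOIN tickets b ON a.blocked_by = b.id

Result:
item          | blocked_by   
--------------+--------------
Stale cache   | NULL         
Timeout error | Stale cache  
Login fails   | NULL         
Crash on save | Timeout error
Null pointer  | NULL         
Missing icon  | NULL         


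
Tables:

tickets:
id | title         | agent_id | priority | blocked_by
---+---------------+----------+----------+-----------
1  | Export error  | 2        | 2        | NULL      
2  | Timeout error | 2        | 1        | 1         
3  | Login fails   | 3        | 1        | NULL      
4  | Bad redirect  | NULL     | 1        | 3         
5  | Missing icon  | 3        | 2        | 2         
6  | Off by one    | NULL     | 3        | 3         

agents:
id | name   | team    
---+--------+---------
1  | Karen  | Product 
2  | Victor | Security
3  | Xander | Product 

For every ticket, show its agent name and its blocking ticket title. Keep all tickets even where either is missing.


Two LEFT JOINs from the same base table tickets: one to agents via agent_id, one to tickets itself via blocked_by. Both are LEFT so every ticket is preserved.
Match against agents:
  - ticket 1 (Export error): agent_id=2 -> matches Victor
  - ticket 2 (Timeout error): agent_id=2 -> matches Victor
  - ticket 3 (Login fails): agent_id=3 -> matches Xander
  - ticket 4 (Bad redirect): agent_id=NULL, no match -> kept with NULL
  - ticket 5 (Missing icon): agent_id=3 -> matches Xander
  - ticket 6 (Off by one): agent_id=NULL, no match -> kept with NULL
Match against tickets (self):
  - ticket 1 (Export error): blocked_by=NULL -> NULL
  - ticket 2 (Timeout error): blocked_by=1 -> Export error
  - ticket 3 (Login fails): blocked_by=NULL -> NULL
  - ticket 4 (Bad redirect): blocked_by=3 -> Login fails
  - ticket 5 (Missing icon): blocked_by=2 -> Timeout error
  - ticket 6 (Off by one): blocked_by=3 -> Login fails

SQL:
SELECT a.title, b.name AS agent, c.title AS blocked_by
FROM tickets a
LEFT JOIN agents b ON a.agent_id = b.id
LEFT JOIN tickets c ON a.blocked_by = c.id

Result:
title         | agent  | blocked_by   
--------------+--------+--------------
Export error  | Victor | NULL         
Timeout error | Victor | Export error 
Login fails   | Xander | NULL         
Bad redirect  | NULL   | Login fails  
Missing icon  | Xander | Timeout error
Off by one    | NULL   | Login fails  


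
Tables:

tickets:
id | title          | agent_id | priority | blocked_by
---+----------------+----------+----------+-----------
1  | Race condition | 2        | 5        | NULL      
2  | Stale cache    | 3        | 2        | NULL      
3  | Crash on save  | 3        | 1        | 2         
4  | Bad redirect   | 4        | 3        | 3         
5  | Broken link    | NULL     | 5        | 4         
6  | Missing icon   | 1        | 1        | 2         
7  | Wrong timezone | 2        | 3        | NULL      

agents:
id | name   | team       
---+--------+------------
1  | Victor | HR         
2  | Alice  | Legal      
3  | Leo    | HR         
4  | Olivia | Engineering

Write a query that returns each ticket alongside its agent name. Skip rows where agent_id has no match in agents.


INNER JOIN keeps only tickets rows whose agent_id matches an id in agents. Walk through each ticket:
  - ticket 1 (Race condition): agent_id=2 -> matches Alice
  - ticket 2 (Stale cache): agent_id=3 -> matches Leo
  - ticket 3 (Crash on save): agent_id=3 -> matches Leo
  - ticket 4 (Bad redirect): agent_id=4 -> matches Olivia
  - ticket 5 (Broken link): agent_id=NULL, no match -> dropped
  - ticket 6 (Missing icon): agent_id=1 -> matches Victor
  - ticket 7 (Wrong timezone): agent_id=2 -> matches Alice
So 1 of 7 rows is dropped.

SQL:
SELECT a.title, b.name AS agent
FROM tickets a
INNER JOIN agents b ON a.agent_id = b.id

Result:
title          | agent 
---------------+-------
Race condition | Alice 
Stale cache    | Leo   
Crash on save  | Leo   
Bad redirect   | Olivia
Missing icon   | Victor
Wrong timezone | Alice 


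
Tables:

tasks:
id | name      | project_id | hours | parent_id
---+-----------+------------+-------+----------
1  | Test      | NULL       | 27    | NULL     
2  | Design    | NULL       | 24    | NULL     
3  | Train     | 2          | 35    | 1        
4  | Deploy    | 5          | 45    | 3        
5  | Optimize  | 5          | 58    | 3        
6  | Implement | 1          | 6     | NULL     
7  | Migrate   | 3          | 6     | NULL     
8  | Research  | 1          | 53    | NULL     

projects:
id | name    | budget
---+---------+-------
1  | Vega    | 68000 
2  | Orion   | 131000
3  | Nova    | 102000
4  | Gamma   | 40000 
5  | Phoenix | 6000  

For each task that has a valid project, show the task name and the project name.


INNER JOIN keeps only tasks rows whose project_id matches an id in projects. Walk through each task:
  - task 1 (Test): project_id=NULL, no match -> dropped
  - task 2 (Design): project_id=NULL, no match -> dropped
  - task 3 (Train): project_id=2 -> matches Orion
  - task 4 (Deploy): project_id=5 -> matches Phoenix
  - task 5 (Optimize): project_id=5 -> matches Phoenix
  - task 6 (Implement): project_id=1 -> matches Vega
  - task 7 (Migrate): project_id=3 -> matches Nova
  - task 8 (Research): project_id=1 -> matches Vega
So 2 of 8 rows are dropped.

SQL:
SELECT a.name, b.name AS project
FROM tasks a
INNER JOIN projects b ON a.project_id = b.id

Result:
name      | project
----------+--------
Train     | Orion  
Deploy    | Phoenix
Optimize  | Phoenix
Implement | Vega   
Migrate   | Nova   
Research  | Vega   


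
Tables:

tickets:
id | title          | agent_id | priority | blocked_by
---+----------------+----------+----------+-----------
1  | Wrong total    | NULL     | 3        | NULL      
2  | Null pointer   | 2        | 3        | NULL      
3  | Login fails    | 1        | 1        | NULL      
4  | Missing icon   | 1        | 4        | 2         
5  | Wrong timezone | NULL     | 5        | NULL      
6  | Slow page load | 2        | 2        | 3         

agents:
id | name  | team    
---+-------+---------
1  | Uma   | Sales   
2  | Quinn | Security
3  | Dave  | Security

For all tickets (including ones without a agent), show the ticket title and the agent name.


LEFT JOIN keeps every row from tickets (the left table); where agent_id has no match in agents, the agent columns become NULL. Walk through each ticket:
  - ticket 1 (Wrong total): agent_id=NULL, no match -> kept with NULL
  - ticket 2 (Null pointer): agent_id=2 -> matches Quinn
  - ticket 3 (Login fails): agent_id=1 -> matches Uma
  - ticket 4 (Missing icon): agent_id=1 -> matches Uma
  - ticket 5 (Wrong timezone): agent_id=NULL, no match -> kept with NULL
  - ticket 6 (Slow page load): agent_id=2 -> matches Quinn
All 6 rows appear; 2 have NULL agent.

SQL:
SELECT a.title, b.name AS agent
FROM tickets a
LEFT JOIN agents b ON a.agent_id = b.id

Result:
title          | agent
---------------+------
Wrong total    | NULL 
Null pointer   | Quinn
Login fails    | Uma  
Missing icon   | Uma  
Wrong timezone | NULL 
Slow page load | Quinn


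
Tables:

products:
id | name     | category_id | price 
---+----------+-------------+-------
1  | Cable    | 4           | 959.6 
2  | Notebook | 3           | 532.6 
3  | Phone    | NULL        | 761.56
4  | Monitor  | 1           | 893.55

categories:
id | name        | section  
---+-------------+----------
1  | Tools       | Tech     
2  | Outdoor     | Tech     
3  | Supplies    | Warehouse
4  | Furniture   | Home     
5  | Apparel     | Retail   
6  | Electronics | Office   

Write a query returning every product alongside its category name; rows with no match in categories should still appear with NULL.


LEFT JOIN keeps every row from products (the left table); where category_id has no match in categories, the category columns become NULL. Walk through each product:
  - product 1 (Cable): category_id=4 -> matches Furniture
  - product 2 (Notebook): category_id=3 -> matches Supplies
  - product 3 (Phone): category_id=NULL, no match -> kept with NULL
  - product 4 (Monitor): category_id=1 -> matches Tools
All 4 rows appear; 1 has NULL category.

SQL:
SELECT a.name, b.name AS category
FROM products a
LEFT JOIN categories b ON a.category_id = b.id

Result:
name     | category 
---------+----------
Cable    | Furniture
Notebook | Supplies 
Phone    | NULL     
Monitor  | Tools    


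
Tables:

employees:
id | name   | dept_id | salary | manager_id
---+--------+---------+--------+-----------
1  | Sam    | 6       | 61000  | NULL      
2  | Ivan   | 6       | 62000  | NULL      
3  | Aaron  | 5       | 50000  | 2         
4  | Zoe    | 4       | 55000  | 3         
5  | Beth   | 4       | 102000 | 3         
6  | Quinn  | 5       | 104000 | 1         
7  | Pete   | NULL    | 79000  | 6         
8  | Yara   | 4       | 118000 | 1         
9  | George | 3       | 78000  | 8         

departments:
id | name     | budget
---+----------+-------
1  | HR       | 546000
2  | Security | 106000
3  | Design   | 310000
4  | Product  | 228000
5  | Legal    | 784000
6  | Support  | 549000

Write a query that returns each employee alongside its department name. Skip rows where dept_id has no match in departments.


INNER JOIN keeps only employees rows whose dept_id matches an id in departments. Walk through each employee:
  - employee 1 (Sam): dept_id=6 -> matches Support
  - employee 2 (Ivan): dept_id=6 -> matches Support
  - employee 3 (Aaron): dept_id=5 -> matches Legal
  - employee 4 (Zoe): dept_id=4 -> matches Product
  - employee 5 (Beth): dept_id=4 -> matches Product
  - employee 6 (Quinn): dept_id=5 -> matches Legal
  - employee 7 (Pete): dept_id=NULL, no match -> dropped
  - employee 8 (Yara): dept_id=4 -> matches Product
  - employee 9 (George): dept_id=3 -> matches Design
So 1 of 9 rows is dropped.

SQL:
SELECT a.name, b.name AS department
FROM employees a
INNER JOIN departments b ON a.dept_id = b.id

Result:
name   | department
-------+-----------
Sam    | Support   
Ivan   | Support   
Aaron  | Legal     
Zoe    | Product   
Beth   | Product   
Quinn  | Legal     
Yara   | Product   
George | Design    


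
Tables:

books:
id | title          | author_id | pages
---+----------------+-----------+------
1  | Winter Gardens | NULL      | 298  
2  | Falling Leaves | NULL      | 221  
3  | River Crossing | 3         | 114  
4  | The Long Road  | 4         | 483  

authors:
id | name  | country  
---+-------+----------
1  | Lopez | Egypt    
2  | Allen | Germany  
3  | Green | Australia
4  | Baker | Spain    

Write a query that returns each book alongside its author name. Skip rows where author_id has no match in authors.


INNER JOIN keeps only books rows whose author_id matches an id in authors. Walk through each book:
  - book 1 (Winter Gardens): author_id=NULL, no match -> dropped
  - book 2 (Falling Leaves): author_id=NULL, no match -> dropped
  - book 3 (River Crossing): author_id=3 -> matches Green
  - book 4 (The Long Road): author_id=4 -> matches Baker
So 2 of 4 rows are dropped.

SQL:
SELECT a.title, b.name AS author
FROM books a
INNER JOIN authors b ON a.author_id = b.id

Result:
title          | author
---------------+-------
River Crossing | Green 
The Long Road  | Baker 


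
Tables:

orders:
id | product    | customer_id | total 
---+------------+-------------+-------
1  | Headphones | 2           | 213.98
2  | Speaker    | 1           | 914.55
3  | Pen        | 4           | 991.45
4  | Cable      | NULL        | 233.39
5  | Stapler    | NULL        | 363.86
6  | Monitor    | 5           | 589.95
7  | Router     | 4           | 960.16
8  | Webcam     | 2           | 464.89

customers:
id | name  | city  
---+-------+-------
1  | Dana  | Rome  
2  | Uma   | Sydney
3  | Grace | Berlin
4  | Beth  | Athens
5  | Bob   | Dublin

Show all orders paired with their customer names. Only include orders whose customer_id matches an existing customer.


INNER JOIN keeps only orders rows whose customer_id matches an id in customers. Walk through each order:
  - order 1 (Headphones): customer_id=2 -> matches Uma
  - order 2 (Speaker): customer_id=1 -> matches Dana
  - order 3 (Pen): customer_id=4 -> matches Beth
  - order 4 (Cable): customer_id=NULL, no match -> dropped
  - order 5 (Stapler): customer_id=NULL, no match -> dropped
  - order 6 (Monitor): customer_id=5 -> matches Bob
  - order 7 (Router): customer_id=4 -> matches Beth
  - order 8 (Webcam): customer_id=2 -> matches Uma
So 2 of 8 rows are dropped.

SQL:
SELECT a.product, b.name AS customer
FROM orders a
INNER JOIN customers b ON a.customer_id = b.id

Result:
product    | customer
-----------+---------
Headphones | Uma     
Speaker    | Dana    
Pen        | Beth    
Monitor    | Bob     
Router     | Beth    
Webcam     | Uma     


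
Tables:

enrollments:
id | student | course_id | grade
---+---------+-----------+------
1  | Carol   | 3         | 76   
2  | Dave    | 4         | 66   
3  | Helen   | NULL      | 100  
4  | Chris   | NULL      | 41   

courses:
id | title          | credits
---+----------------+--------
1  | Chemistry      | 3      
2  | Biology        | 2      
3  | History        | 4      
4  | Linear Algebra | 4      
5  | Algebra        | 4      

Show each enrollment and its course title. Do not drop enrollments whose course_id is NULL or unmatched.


LEFT JOIN keeps every row from enrollments (the left table); where course_id has no match in courses, the course columns become NULL. Walk through each enrollment:
  - enrollment 1 (Carol): course_id=3 -> matches History
  - enrollment 2 (Dave): course_id=4 -> matches Linear Algebra
  - enrollment 3 (Helen): course_id=NULL, no match -> kept with NULL
  - enrollment 4 (Chris): course_id=NULL, no match -> kept with NULL
All 4 rows appear; 2 have NULL course.

SQL:
SELECT a.student, b.title AS course
FROM enrollments a
LEFT JOIN courses b ON a.course_id = b.id

Result:
student | course        
--------+---------------
Carol   | History       
Dave    | Linear Algebra
Helen   | NULL          
Chris   | NULL          


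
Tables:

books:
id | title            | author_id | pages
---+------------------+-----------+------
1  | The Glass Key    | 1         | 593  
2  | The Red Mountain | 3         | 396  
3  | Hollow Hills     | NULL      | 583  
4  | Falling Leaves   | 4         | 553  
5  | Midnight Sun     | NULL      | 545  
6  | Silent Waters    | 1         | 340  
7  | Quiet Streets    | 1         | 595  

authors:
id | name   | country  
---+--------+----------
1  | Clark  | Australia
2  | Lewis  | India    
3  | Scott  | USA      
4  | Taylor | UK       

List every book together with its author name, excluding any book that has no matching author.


INNER JOIN keeps only books rows whose author_id matches an id in authors. Walk through each book:
  - book 1 (The Glass Key): author_id=1 -> matches Clark
  - book 2 (The Red Mountain): author_id=3 -> matches Scott
  - book 3 (Hollow Hills): author_id=NULL, no match -> dropped
  - book 4 (Falling Leaves): author_id=4 -> matches Taylor
  - book 5 (Midnight Sun): author_id=NULL, no match -> dropped
  - book 6 (Silent Waters): author_id=1 -> matches Clark
  - book 7 (Quiet Streets): author_id=1 -> matches Clark
So 2 of 7 rows are dropped.

SQL:
SELECT a.title, b.name AS author
FROM books a
INNER JOIN authors b ON a.author_id = b.id

Result:
title            | author
-----------------+-------
The Glass Key    | Clark 
The Red Mountain | Scott 
Falling Leaves   | Taylor
Silent Waters    | Clark 
Quiet Streets    | Clark 


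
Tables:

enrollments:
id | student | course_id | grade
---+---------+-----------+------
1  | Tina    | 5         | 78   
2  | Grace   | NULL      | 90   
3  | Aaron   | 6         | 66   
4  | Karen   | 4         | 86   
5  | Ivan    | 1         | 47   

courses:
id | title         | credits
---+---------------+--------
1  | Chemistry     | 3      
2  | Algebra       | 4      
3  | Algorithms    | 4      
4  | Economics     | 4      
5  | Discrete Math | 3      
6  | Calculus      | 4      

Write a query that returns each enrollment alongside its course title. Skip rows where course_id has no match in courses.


INNER JOIN keeps only enrollments rows whose course_id matches an id in courses. Walk through each enrollment:
  - enrollment 1 (Tina): course_id=5 -> matches Discrete Math
  - enrollment 2 (Grace): course_id=NULL, no match -> dropped
  - enrollment 3 (Aaron): course_id=6 -> matches Calculus
  - enrollment 4 (Karen): course_id=4 -> matches Economics
  - enrollment 5 (Ivan): course_id=1 -> matches Chemistry
So 1 of 5 rows is dropped.

SQL:
SELECT a.student, b.title AS course
FROM enrollments a
INNER JOIN courses b ON a.course_id = b.id

Result:
student | course       
--------+--------------
Tina    | Discrete Math
Aaron   | Calculus     
Karen   | Economics    
Ivan    | Chemistry    


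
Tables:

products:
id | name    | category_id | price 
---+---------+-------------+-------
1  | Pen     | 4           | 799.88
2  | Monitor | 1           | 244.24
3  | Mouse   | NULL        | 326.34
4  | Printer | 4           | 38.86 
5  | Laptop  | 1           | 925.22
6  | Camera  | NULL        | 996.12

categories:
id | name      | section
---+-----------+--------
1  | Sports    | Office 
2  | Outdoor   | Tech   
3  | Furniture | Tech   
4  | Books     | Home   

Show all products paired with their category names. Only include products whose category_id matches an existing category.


INNER JOIN keeps only products rows whose category_id matches an id in categories. Walk through each product:
  - product 1 (Pen): category_id=4 -> matches Books
  - product 2 (Monitor): category_id=1 -> matches Sports
  - product 3 (Mouse): category_id=NULL, no match -> dropped
  - product 4 (Printer): category_id=4 -> matches Books
  - product 5 (Laptop): category_id=1 -> matches Sports
  - product 6 (Camera): category_id=NULL, no match -> dropped
So 2 of 6 rows are dropped.

SQL:
SELECT a.name, b.name AS category
FROM products a
INNER JOIN categories b ON a.category_id = b.id

Result:
name    | category
--------+---------
Pen     | Books   
Monitor | Sports  
Printer | Books   
Laptop  | Sports  


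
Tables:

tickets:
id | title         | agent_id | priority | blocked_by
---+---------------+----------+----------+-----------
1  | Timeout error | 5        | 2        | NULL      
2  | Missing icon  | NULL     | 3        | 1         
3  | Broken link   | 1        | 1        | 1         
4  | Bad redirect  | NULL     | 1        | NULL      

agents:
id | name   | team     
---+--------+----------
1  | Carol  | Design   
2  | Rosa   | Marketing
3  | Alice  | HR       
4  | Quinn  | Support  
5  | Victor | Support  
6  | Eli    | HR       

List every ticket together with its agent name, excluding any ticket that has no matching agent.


INNER JOIN keeps only tickets rows whose agent_id matches an id in agents. Walk through each ticket:
  - ticket 1 (Timeout error): agent_id=5 -> matches Victor
  - ticket 2 (Missing icon): agent_id=NULL, no match -> dropped
  - ticket 3 (Broken link): agent_id=1 -> matches Carol
  - ticket 4 (Bad redirect): agent_id=NULL, no match -> dropped
So 2 of 4 rows are dropped.

SQL:
SELECT a.title, b.name AS agent
FROM tickets a
INNER JOIN agents b ON a.agent_id = b.id

Result:
title         | agent 
--------------+-------
Timeout error | Victor
Broken link   | Carol 


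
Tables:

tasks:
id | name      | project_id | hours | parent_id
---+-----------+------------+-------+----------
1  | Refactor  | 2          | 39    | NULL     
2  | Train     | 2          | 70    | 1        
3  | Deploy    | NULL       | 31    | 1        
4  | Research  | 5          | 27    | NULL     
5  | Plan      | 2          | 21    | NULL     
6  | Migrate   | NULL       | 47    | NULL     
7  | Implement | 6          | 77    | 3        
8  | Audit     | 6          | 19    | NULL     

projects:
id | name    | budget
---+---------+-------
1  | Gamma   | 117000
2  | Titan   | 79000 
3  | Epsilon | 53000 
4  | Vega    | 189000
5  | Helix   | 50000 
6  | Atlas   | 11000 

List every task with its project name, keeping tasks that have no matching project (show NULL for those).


LEFT JOIN keeps every row from tasks (the left table); where project_id has no match in projects, the project columns become NULL. Walk through each task:
  - task 1 (Refactor): project_id=2 -> matches Titan
  - task 2 (Train): project_id=2 -> matches Titan
  - task 3 (Deploy): project_id=NULL, no match -> kept with NULL
  - task 4 (Research): project_id=5 -> matches Helix
  - task 5 (Plan): project_id=2 -> matches Titan
  - task 6 (Migrate): project_id=NULL, no match -> kept with NULL
  - task 7 (Implement): project_id=6 -> matches Atlas
  - task 8 (Audit): project_id=6 -> matches Atlas
All 8 rows appear; 2 have NULL project.

SQL:
SELECT a.name, b.name AS project
FROM tasks a
LEFT JOIN projects b ON a.project_id = b.id

Result:
name      | project
----------+--------
Refactor  | Titan  
Train     | Titan  
Deploy    | NULL   
Research  | Helix  
Plan      | Titan  
Migrate   | NULL   
Implement | Atlas  
Audit     | Atlas  


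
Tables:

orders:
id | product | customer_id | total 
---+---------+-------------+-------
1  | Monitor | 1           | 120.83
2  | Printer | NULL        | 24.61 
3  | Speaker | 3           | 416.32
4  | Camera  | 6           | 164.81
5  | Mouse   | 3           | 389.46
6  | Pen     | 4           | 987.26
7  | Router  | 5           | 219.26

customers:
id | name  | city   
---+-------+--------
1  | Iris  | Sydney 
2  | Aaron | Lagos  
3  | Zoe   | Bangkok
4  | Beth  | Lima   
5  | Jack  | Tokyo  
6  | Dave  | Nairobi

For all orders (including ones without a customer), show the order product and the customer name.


LEFT JOIN keeps every row from orders (the left table); where customer_id has no match in customers, the customer columns become NULL. Walk through each order:
  - order 1 (Monitor): customer_id=1 -> matches Iris
  - order 2 (Printer): customer_id=NULL, no match -> kept with NULL
  - order 3 (Speaker): customer_id=3 -> matches Zoe
  - order 4 (Camera): customer_id=6 -> matches Dave
  - order 5 (Mouse): customer_id=3 -> matches Zoe
  - order 6 (Pen): customer_id=4 -> matches Beth
  - order 7 (Router): customer_id=5 -> matches Jack
All 7 rows appear; 1 has NULL customer.

SQL:
SELECT a.product, b.name AS customer
FROM orders a
LEFT JOIN customers b ON a.customer_id = b.id

Result:
product | customer
--------+---------
Monitor | Iris    
Printer | NULL    
Speaker | Zoe     
Camera  | Dave    
Mouse   | Zoe     
Pen     | Beth    
Router  | Jack    


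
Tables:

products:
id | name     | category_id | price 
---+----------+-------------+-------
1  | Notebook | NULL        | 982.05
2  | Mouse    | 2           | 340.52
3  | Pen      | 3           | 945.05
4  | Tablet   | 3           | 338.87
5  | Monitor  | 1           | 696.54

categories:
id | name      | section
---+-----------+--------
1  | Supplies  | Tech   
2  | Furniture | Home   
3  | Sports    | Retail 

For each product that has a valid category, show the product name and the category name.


INNER JOIN keeps only products rows whose category_id matches an id in categories. Walk through each product:
  - product 1 (Notebook): category_id=NULL, no match -> dropped
  - product 2 (Mouse): category_id=2 -> matches Furniture
  - product 3 (Pen): category_id=3 -> matches Sports
  - product 4 (Tablet): category_id=3 -> matches Sports
  - product 5 (Monitor): category_id=1 -> matches Supplies
So 1 of 5 rows is dropped.

SQL:
SELECT a.name, b.name AS category
FROM products a
INNER JOIN categories b ON a.category_id = b.id

Result:
name    | category 
--------+----------
Mouse   | Furniture
Pen     | Sports   
Tablet  | Sports   
Monitor | Supplies 
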